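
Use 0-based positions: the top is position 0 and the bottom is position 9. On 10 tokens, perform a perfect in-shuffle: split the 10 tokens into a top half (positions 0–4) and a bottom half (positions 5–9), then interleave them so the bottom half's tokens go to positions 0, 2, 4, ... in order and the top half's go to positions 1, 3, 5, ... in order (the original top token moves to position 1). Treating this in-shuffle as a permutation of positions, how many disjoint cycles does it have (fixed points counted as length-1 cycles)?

Trace each unvisited position around until it returns:
(0 1 3 7 4 9 8 6 2 5)
1 cycle in total.

1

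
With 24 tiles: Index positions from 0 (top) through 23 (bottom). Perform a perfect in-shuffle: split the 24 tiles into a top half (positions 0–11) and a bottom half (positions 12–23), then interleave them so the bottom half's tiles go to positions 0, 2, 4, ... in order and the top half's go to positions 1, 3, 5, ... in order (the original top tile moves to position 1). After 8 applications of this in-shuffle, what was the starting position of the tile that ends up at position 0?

Work backwards from position 0, undoing one in-shuffle at a time:
0 ← 12 ← 18 ← 21 ← 10 ← 17 ← 8 ← 16 ← 20
So the tile now at position 0 started at position 20.

20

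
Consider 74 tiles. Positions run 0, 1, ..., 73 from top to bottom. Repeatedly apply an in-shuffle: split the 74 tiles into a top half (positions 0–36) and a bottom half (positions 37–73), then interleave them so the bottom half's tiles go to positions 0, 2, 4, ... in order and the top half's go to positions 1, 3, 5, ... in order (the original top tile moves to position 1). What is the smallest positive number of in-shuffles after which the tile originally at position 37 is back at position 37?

20

Follow position 37 under repeated in-shuffles:
37 → 0 → 1 → 3 → 7 → 15 → 31 → 63 → 52 → 30 → 61 → 48 → 22 → 45 → 16 → 33 → 67 → 60 → 46 → 18 → 37
It first returns after 20 in-shuffles.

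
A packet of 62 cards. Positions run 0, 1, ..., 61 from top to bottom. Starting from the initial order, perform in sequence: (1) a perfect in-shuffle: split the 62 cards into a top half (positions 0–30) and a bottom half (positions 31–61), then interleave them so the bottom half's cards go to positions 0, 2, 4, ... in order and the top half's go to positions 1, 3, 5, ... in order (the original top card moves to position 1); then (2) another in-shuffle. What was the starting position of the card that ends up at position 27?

6

Undo the operations in reverse order, starting from position 27:
  undo op 2 (in-shuffle, from top half): 27 ← 13
  undo op 1 (in-shuffle, from top half): 13 ← 6
So the card at position 27 came from original position 6.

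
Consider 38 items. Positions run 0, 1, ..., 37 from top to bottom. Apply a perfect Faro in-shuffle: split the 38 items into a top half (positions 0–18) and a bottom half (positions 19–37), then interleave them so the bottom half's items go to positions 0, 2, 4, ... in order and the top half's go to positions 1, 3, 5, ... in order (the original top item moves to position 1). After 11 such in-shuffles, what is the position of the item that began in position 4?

21

Track the item's position through each in-shuffle:
4 → 9 → 19 → 0 → 1 → 3 → 7 → 15 → 31 → 24 → 10 → 21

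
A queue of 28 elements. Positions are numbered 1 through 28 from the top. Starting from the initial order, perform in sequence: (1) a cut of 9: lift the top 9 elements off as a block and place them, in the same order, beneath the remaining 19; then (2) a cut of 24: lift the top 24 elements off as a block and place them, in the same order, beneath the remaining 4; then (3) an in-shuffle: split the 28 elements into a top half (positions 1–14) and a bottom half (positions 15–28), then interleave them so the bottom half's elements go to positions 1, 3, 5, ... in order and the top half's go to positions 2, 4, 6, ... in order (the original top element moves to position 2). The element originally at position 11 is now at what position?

Track the element from position 11 forward through each operation:
  after op 1 (cut 9): 11 → 2
  after op 2 (cut 24): 2 → 6
  after op 3 (in-shuffle): 6 → 12

12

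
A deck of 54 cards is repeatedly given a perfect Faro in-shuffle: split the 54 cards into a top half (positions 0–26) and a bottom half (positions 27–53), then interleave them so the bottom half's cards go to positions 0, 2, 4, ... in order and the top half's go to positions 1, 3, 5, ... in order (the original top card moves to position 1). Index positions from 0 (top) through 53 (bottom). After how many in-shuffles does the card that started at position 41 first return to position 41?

20

Follow position 41 under repeated in-shuffles:
41 → 28 → 2 → 5 → 11 → 23 → 47 → 40 → 26 → 53 → 52 → 50 → 46 → 38 → 22 → 45 → 36 → 18 → 37 → 20 → 41
It first returns after 20 in-shuffles.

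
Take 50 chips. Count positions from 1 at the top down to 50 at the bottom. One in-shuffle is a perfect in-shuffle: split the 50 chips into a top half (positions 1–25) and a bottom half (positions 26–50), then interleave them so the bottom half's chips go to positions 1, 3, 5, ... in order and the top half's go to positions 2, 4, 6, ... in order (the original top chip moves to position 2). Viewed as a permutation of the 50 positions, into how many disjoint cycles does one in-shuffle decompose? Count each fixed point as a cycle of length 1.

7

Trace each unvisited position around until it returns:
(1 2 4 8 16 32 13 26) (3 6 12 24 48 45 39 27) (5 10 20 40 29 7 14 28) (9 18 36 21 42 33 15 30) (11 22 44 37 23 46 41 31) (17 34) (19 38 25 50 49 47 43 35)
7 cycles in total.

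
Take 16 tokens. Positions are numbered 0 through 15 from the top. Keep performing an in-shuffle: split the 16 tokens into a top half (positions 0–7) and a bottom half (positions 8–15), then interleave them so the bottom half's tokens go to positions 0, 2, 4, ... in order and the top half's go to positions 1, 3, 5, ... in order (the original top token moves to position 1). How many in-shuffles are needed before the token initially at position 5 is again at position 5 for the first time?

Follow position 5 under repeated in-shuffles:
5 → 11 → 6 → 13 → 10 → 4 → 9 → 2 → 5
It first returns after 8 in-shuffles.

8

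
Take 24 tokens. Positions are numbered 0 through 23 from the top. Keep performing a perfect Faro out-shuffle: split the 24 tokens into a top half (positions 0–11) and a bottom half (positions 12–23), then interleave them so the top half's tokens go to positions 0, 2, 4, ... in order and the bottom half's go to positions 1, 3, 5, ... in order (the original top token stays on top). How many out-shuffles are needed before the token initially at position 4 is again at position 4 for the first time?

Follow position 4 under repeated out-shuffles:
4 → 8 → 16 → 9 → 18 → 13 → 3 → 6 → 12 → 1 → 2 → 4
It first returns after 11 out-shuffles.

11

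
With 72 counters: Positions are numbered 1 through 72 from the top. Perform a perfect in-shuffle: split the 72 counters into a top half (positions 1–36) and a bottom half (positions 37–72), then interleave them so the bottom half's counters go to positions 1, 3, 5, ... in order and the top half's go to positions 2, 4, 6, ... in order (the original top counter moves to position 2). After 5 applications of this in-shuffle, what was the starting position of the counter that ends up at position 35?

49

Work backwards from position 35, undoing one in-shuffle at a time:
35 ← 54 ← 27 ← 50 ← 25 ← 49
So the counter now at position 35 started at position 49.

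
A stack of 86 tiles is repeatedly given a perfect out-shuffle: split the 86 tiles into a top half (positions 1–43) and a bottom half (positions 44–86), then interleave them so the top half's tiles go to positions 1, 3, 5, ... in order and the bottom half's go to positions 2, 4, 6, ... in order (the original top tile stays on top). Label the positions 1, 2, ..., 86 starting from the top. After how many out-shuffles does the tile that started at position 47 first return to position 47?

Follow position 47 under repeated out-shuffles:
47 → 8 → 15 → 29 → 57 → 28 → 55 → 24 → 47
It first returns after 8 out-shuffles.

8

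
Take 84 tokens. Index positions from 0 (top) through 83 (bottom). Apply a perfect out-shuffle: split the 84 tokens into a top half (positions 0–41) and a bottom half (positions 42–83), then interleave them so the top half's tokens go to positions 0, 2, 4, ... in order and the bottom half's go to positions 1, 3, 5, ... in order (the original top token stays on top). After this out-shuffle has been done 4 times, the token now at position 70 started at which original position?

Work backwards from position 70, undoing one out-shuffle at a time:
70 ← 35 ← 59 ← 71 ← 77
So the token now at position 70 started at position 77.

77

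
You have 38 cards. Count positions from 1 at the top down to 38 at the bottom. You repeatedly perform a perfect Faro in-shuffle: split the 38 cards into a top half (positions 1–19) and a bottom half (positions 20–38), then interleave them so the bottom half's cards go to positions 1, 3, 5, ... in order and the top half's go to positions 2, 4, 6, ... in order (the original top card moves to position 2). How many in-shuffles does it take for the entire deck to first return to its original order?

The in-shuffle permutes the 38 positions with cycle lengths [2, 12, 12, 12].
Every card is home exactly when every cycle has completed a whole number of laps, i.e. after lcm(2, 12) = 12 in-shuffles.

12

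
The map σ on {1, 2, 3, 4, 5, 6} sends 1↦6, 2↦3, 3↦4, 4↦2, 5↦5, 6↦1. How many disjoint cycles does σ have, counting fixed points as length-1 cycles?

Cycle decomposition: (1 6) (2 3 4) (5).
3 cycles.

3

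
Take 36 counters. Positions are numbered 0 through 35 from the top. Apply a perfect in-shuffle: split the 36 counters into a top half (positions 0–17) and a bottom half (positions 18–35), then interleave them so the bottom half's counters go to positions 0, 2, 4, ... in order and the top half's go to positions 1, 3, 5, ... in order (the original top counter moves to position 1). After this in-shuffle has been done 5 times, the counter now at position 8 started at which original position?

12

Work backwards from position 8, undoing one in-shuffle at a time:
8 ← 22 ← 29 ← 14 ← 25 ← 12
So the counter now at position 8 started at position 12.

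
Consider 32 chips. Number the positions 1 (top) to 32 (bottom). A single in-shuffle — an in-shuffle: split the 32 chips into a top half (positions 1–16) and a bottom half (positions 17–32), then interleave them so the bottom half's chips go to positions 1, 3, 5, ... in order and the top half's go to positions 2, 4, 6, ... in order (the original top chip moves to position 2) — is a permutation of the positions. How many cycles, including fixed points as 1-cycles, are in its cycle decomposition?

4

Trace each unvisited position around until it returns:
(1 2 4 8 16 32 31 29 25 17) (3 6 12 24 15 30 27 21 9 18) (5 10 20 7 14 28 23 13 26 19) (11 22)
4 cycles in total.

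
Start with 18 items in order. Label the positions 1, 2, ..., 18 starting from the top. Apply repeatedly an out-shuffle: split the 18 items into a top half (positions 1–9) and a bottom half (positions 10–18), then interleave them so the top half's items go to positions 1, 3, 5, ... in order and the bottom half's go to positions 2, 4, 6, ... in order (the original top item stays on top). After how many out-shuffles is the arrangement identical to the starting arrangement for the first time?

8

The out-shuffle permutes the 18 positions with cycle lengths [1, 1, 8, 8].
Every item is home exactly when every cycle has completed a whole number of laps, i.e. after lcm(1, 8) = 8 out-shuffles.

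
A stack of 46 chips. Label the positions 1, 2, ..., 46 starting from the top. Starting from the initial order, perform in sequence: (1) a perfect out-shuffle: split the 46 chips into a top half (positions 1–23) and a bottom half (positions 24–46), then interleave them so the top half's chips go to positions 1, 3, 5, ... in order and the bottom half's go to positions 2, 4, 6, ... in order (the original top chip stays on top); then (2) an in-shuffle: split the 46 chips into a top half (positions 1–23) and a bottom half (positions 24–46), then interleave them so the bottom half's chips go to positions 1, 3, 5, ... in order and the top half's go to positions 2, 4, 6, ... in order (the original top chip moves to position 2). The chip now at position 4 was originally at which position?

24

Undo the operations in reverse order, starting from position 4:
  undo op 2 (in-shuffle, from top half): 4 ← 2
  undo op 1 (out-shuffle, from bottom half): 2 ← 24
So the chip at position 4 came from original position 24.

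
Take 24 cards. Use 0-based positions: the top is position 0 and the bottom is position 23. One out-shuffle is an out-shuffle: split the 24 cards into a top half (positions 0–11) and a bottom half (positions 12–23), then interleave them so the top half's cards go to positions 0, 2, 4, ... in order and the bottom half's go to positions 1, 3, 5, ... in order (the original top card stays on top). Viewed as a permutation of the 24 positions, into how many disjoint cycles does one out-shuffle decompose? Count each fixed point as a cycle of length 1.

Trace each unvisited position around until it returns:
(0) (1 2 4 8 16 9 ... len 11) (5 10 20 17 11 22 ... len 11) (23)
4 cycles in total.

4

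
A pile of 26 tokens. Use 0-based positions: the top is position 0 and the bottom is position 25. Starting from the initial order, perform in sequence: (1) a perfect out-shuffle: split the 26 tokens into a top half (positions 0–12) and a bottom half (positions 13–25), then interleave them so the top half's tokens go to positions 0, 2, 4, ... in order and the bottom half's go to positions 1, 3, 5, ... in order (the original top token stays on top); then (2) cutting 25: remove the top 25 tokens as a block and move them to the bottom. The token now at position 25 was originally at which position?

Undo the operations in reverse order, starting from position 25:
  undo op 2 (cut 25): 25 ← 24
  undo op 1 (out-shuffle, from top half): 24 ← 12
So the token at position 25 came from original position 12.

12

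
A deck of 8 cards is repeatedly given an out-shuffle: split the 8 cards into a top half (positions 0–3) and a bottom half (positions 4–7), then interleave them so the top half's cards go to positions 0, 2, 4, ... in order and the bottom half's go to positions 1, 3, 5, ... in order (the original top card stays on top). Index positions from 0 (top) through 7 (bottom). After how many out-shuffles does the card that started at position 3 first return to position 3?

Follow position 3 under repeated out-shuffles:
3 → 6 → 5 → 3
It first returns after 3 out-shuffles.

3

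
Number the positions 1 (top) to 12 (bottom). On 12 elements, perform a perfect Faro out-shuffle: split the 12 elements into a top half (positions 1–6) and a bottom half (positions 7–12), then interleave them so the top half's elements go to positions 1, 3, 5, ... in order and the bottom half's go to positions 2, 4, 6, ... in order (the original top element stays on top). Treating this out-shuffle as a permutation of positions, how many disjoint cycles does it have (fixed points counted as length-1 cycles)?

Trace each unvisited position around until it returns:
(1) (2 3 5 9 6 11 10 8 4 7) (12)
3 cycles in total.

3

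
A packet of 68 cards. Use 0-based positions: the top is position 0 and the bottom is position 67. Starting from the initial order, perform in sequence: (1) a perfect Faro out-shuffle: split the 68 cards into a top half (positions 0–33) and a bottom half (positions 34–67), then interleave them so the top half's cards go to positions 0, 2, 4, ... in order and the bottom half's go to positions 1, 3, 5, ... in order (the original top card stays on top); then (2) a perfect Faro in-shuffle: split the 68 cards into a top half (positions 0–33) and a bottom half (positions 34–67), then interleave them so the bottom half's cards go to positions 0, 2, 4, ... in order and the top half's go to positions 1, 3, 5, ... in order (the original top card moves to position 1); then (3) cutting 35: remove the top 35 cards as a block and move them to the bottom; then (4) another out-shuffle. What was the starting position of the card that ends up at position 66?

Undo the operations in reverse order, starting from position 66:
  undo op 4 (out-shuffle, from top half): 66 ← 33
  undo op 3 (cut 35): 33 ← 0
  undo op 2 (in-shuffle, from bottom half): 0 ← 34
  undo op 1 (out-shuffle, from top half): 34 ← 17
So the card at position 66 came from original position 17.

17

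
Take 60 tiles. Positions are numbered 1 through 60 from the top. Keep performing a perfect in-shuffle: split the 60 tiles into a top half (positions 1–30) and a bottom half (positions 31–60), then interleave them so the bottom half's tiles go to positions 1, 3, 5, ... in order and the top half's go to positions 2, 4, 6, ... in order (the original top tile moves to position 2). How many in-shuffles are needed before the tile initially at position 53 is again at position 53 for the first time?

Follow position 53 under repeated in-shuffles:
53 → 45 → 29 → 58 → 55 → 49 → 37 → 13 → ... → 53 (length 60)
It first returns after 60 in-shuffles.

60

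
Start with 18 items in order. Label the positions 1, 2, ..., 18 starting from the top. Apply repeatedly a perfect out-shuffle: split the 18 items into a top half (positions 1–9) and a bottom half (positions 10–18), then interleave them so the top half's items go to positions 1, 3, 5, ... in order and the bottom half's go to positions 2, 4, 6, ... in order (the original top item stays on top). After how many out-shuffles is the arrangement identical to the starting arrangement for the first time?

The out-shuffle permutes the 18 positions with cycle lengths [1, 1, 8, 8].
Every item is home exactly when every cycle has completed a whole number of laps, i.e. after lcm(1, 8) = 8 out-shuffles.

8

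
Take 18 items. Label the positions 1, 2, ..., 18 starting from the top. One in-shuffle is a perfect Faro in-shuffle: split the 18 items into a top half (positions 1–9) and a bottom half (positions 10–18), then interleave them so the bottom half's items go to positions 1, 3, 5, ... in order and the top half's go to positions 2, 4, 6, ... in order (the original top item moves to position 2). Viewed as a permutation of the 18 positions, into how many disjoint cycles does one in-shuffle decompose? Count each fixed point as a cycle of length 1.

Trace each unvisited position around until it returns:
(1 2 4 8 16 13 ... len 18)
1 cycle in total.

1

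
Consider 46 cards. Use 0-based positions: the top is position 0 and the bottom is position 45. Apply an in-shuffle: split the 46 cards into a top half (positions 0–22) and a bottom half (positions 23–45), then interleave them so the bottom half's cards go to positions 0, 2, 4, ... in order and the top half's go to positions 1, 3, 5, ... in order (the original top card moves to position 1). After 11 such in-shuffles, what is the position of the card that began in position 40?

25

Track the card's position through each in-shuffle:
40 → 34 → 22 → 45 → 44 → 42 → 38 → 30 → 14 → 29 → 12 → 25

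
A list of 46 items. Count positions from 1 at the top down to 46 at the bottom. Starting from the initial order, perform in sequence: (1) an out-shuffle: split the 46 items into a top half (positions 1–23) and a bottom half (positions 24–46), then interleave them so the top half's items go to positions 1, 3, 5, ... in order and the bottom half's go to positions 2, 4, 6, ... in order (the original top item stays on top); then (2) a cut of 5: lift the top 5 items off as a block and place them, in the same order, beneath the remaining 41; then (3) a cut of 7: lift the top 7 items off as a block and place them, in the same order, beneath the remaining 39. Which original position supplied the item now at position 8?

33

Undo the operations in reverse order, starting from position 8:
  undo op 3 (cut 7): 8 ← 15
  undo op 2 (cut 5): 15 ← 20
  undo op 1 (out-shuffle, from bottom half): 20 ← 33
So the item at position 8 came from original position 33.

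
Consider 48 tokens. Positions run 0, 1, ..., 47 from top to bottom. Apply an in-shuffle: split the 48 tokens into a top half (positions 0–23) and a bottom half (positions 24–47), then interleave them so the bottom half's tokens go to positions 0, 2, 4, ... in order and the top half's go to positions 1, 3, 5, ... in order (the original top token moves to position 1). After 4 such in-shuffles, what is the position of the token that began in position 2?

47

Track the token's position through each in-shuffle:
2 → 5 → 11 → 23 → 47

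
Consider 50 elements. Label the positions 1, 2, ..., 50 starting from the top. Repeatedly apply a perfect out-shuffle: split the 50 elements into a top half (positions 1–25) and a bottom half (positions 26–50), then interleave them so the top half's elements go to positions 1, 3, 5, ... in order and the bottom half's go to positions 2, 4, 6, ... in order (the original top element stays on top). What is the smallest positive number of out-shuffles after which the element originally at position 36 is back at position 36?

3

Follow position 36 under repeated out-shuffles:
36 → 22 → 43 → 36
It first returns after 3 out-shuffles.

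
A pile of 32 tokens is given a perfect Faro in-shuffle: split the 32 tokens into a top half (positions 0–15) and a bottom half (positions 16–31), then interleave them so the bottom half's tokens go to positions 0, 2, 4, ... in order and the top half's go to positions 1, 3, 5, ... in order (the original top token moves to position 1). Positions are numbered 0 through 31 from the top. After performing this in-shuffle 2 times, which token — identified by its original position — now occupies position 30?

Work backwards from position 30, undoing one in-shuffle at a time:
30 ← 31 ← 15
So the token now at position 30 started at position 15.

15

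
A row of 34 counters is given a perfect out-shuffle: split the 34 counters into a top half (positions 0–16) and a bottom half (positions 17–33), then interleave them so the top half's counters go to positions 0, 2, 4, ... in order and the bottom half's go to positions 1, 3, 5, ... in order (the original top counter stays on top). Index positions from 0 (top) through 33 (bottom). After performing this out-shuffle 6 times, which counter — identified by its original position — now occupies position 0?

0

Work backwards from position 0, undoing one out-shuffle at a time:
0 ← 0 ← 0 ← 0 ← 0 ← 0 ← 0
So the counter now at position 0 started at position 0.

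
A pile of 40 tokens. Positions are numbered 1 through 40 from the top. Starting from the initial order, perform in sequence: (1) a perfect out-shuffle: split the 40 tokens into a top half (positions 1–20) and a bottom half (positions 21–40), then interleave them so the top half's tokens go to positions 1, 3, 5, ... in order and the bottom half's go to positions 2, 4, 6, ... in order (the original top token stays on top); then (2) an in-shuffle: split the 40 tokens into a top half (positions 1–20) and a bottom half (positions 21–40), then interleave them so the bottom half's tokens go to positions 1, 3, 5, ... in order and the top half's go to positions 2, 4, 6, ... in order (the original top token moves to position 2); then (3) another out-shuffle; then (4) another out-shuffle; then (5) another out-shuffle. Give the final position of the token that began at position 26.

29

Track the token from position 26 forward through each operation:
  after op 1 (out-shuffle): 26 → 12
  after op 2 (in-shuffle): 12 → 24
  after op 3 (out-shuffle): 24 → 8
  after op 4 (out-shuffle): 8 → 15
  after op 5 (out-shuffle): 15 → 29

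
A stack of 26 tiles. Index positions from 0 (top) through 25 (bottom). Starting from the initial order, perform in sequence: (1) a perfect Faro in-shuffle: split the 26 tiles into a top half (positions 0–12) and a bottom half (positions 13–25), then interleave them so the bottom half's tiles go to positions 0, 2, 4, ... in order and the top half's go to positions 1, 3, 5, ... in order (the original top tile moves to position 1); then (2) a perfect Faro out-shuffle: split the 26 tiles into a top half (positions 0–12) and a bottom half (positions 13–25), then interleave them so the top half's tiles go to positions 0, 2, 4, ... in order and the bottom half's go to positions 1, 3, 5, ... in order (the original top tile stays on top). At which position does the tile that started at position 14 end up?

Track the tile from position 14 forward through each operation:
  after op 1 (in-shuffle): 14 → 2
  after op 2 (out-shuffle): 2 → 4

4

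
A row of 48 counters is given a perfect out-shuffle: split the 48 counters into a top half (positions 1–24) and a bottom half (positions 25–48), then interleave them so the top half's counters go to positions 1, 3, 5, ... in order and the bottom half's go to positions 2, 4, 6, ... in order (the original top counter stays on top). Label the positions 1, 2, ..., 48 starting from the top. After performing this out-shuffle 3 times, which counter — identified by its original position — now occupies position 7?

37

Work backwards from position 7, undoing one out-shuffle at a time:
7 ← 4 ← 26 ← 37
So the counter now at position 7 started at position 37.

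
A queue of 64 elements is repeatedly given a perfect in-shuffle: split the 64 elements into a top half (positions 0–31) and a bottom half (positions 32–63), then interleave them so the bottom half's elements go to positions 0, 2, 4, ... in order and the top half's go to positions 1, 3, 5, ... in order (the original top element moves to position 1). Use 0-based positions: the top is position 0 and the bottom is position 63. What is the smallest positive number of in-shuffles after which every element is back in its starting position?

12

The in-shuffle permutes the 64 positions with cycle lengths [4, 12, 12, 12, 12, 12].
Every element is home exactly when every cycle has completed a whole number of laps, i.e. after lcm(4, 12) = 12 in-shuffles.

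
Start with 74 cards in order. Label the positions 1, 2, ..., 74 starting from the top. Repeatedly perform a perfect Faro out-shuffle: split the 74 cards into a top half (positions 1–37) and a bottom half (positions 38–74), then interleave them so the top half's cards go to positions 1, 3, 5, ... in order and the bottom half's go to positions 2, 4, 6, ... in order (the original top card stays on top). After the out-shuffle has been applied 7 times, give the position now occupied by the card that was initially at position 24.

25

Track the card's position through each out-shuffle:
24 → 47 → 20 → 39 → 4 → 7 → 13 → 25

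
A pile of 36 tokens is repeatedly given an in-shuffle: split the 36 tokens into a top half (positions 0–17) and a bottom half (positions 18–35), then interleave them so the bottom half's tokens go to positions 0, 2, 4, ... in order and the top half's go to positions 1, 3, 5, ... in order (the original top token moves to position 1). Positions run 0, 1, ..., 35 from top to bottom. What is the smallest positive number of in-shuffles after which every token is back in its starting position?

36

The in-shuffle permutes the 36 positions with cycle lengths [36].
Every token is home exactly when every cycle has completed a whole number of laps, i.e. after lcm(36) = 36 in-shuffles.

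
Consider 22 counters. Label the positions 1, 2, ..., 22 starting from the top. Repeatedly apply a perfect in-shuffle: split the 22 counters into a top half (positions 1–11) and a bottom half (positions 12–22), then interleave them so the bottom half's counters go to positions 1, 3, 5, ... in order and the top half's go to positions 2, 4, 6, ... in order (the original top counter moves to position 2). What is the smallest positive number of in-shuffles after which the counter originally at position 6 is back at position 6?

Follow position 6 under repeated in-shuffles:
6 → 12 → 1 → 2 → 4 → 8 → 16 → 9 → 18 → 13 → 3 → 6
It first returns after 11 in-shuffles.

11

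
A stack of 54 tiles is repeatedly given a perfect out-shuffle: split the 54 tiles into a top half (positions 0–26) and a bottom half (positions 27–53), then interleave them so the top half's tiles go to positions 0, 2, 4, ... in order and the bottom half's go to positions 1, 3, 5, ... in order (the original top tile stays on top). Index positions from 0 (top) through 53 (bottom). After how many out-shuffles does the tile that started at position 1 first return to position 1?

Follow position 1 under repeated out-shuffles:
1 → 2 → 4 → 8 → 16 → 32 → 11 → 22 → ... → 1 (length 52)
It first returns after 52 out-shuffles.

52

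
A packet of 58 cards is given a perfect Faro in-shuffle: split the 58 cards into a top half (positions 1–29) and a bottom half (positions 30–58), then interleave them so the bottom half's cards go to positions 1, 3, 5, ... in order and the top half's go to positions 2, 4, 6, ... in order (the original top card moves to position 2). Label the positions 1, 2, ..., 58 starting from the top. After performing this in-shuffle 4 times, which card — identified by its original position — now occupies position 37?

Work backwards from position 37, undoing one in-shuffle at a time:
37 ← 48 ← 24 ← 12 ← 6
So the card now at position 37 started at position 6.

6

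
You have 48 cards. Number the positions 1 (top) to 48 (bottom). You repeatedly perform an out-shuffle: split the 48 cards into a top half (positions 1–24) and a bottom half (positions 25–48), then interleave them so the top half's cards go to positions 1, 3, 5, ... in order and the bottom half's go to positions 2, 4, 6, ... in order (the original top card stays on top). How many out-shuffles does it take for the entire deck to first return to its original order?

The out-shuffle permutes the 48 positions with cycle lengths [1, 1, 23, 23].
Every card is home exactly when every cycle has completed a whole number of laps, i.e. after lcm(1, 23) = 23 out-shuffles.

23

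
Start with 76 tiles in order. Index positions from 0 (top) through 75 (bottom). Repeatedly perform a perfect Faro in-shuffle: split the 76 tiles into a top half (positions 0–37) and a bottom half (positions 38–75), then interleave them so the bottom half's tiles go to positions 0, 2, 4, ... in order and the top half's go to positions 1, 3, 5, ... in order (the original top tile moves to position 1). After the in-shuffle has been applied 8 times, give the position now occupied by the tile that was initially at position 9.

Track the tile's position through each in-shuffle:
9 → 19 → 39 → 2 → 5 → 11 → 23 → 47 → 18

18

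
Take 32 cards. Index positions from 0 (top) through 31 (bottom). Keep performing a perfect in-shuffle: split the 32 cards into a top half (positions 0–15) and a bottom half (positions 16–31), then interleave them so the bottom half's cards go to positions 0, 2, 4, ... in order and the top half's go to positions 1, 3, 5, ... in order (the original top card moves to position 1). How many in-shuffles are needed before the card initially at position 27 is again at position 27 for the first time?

10

Follow position 27 under repeated in-shuffles:
27 → 22 → 12 → 25 → 18 → 4 → 9 → 19 → 6 → 13 → 27
It first returns after 10 in-shuffles.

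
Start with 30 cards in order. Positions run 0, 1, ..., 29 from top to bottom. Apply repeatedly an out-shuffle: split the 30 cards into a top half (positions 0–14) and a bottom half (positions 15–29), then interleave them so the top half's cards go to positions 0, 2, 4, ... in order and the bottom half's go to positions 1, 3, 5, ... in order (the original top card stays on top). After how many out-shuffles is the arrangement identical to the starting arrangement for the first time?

28

The out-shuffle permutes the 30 positions with cycle lengths [1, 1, 28].
Every card is home exactly when every cycle has completed a whole number of laps, i.e. after lcm(1, 28) = 28 out-shuffles.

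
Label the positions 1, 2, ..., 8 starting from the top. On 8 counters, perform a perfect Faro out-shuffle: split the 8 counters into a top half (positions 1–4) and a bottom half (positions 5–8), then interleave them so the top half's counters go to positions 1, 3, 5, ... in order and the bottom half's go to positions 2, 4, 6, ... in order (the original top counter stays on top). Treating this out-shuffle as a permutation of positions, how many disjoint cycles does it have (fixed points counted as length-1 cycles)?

4

Trace each unvisited position around until it returns:
(1) (2 3 5) (4 7 6) (8)
4 cycles in total.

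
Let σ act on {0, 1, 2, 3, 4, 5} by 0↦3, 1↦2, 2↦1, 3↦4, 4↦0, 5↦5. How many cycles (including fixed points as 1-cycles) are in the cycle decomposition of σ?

Cycle decomposition: (0 3 4) (1 2) (5).
3 cycles.

3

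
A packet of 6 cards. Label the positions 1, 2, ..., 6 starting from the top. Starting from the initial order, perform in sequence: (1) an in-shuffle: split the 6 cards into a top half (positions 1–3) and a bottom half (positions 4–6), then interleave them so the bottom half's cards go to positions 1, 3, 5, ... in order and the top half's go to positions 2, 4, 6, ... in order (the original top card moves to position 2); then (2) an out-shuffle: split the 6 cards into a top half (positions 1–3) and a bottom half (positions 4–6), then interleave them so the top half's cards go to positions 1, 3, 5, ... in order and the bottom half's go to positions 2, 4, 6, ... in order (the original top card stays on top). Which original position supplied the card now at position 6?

Undo the operations in reverse order, starting from position 6:
  undo op 2 (out-shuffle, from bottom half): 6 ← 6
  undo op 1 (in-shuffle, from top half): 6 ← 3
So the card at position 6 came from original position 3.

3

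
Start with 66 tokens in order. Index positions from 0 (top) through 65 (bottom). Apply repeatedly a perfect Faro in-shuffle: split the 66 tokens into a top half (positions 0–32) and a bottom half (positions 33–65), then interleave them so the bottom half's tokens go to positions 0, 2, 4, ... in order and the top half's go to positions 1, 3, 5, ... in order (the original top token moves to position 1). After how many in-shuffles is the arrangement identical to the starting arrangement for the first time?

66

The in-shuffle permutes the 66 positions with cycle lengths [66].
Every token is home exactly when every cycle has completed a whole number of laps, i.e. after lcm(66) = 66 in-shuffles.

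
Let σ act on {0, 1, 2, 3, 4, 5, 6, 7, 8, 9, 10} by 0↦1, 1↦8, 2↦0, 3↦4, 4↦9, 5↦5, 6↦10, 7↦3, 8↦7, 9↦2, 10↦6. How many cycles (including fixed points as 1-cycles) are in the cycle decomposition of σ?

Cycle decomposition: (0 1 8 7 3 4 9 2) (5) (6 10).
3 cycles.

3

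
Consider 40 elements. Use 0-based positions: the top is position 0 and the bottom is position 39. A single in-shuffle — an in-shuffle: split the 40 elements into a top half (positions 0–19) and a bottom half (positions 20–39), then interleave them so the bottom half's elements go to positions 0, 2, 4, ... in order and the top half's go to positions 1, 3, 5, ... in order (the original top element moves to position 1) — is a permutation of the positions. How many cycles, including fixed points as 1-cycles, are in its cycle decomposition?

2

Trace each unvisited position around until it returns:
(0 1 3 7 15 31 ... len 20) (2 5 11 23 6 13 ... len 20)
2 cycles in total.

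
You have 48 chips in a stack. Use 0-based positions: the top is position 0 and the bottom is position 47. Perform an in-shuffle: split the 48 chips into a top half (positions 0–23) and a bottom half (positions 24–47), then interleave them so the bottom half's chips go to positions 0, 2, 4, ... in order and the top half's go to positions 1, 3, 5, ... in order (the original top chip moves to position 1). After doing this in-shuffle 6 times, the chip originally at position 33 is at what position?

19

Track the chip's position through each in-shuffle:
33 → 18 → 37 → 26 → 4 → 9 → 19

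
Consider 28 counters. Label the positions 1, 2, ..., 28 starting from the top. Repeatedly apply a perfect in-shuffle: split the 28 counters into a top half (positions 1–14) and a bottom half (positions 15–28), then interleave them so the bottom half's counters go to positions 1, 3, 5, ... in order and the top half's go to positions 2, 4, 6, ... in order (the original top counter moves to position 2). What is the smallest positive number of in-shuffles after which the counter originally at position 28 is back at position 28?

Follow position 28 under repeated in-shuffles:
28 → 27 → 25 → 21 → 13 → 26 → 23 → 17 → ... → 28 (length 28)
It first returns after 28 in-shuffles.

28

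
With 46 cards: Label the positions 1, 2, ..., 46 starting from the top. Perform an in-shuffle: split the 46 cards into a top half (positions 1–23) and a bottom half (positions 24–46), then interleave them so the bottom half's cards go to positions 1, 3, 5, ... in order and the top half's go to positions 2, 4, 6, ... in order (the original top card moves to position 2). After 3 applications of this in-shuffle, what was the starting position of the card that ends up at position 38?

Work backwards from position 38, undoing one in-shuffle at a time:
38 ← 19 ← 33 ← 40
So the card now at position 38 started at position 40.

40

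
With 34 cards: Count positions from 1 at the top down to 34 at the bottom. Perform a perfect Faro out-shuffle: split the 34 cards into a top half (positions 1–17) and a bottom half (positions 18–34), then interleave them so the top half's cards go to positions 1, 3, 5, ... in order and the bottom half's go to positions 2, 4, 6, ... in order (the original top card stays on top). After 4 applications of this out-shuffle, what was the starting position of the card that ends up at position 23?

23

Work backwards from position 23, undoing one out-shuffle at a time:
23 ← 12 ← 23 ← 12 ← 23
So the card now at position 23 started at position 23.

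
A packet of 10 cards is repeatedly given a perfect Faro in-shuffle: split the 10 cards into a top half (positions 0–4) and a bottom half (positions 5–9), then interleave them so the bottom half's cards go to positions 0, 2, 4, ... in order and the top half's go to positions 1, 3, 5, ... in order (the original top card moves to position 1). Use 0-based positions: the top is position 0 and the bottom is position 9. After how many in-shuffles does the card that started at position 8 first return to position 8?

Follow position 8 under repeated in-shuffles:
8 → 6 → 2 → 5 → 0 → 1 → 3 → 7 → 4 → 9 → 8
It first returns after 10 in-shuffles.

10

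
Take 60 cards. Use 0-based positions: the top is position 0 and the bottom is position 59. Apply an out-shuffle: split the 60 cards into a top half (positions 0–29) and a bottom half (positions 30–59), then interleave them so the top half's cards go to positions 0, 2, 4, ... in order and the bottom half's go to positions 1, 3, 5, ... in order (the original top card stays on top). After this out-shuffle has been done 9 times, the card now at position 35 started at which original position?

23

Work backwards from position 35, undoing one out-shuffle at a time:
35 ← 47 ← 53 ← 56 ← 28 ← 14 ← 7 ← 33 ← 46 ← 23
So the card now at position 35 started at position 23.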